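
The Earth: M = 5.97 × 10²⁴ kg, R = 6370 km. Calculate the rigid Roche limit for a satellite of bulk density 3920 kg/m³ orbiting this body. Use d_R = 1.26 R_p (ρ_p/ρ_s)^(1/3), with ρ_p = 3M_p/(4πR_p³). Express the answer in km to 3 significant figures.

ρ_p = 3M_p/(4πR_p³) = 3 × (5.97 × 10²⁴) / (4π × (6.37 × 10⁶ m)³) = 5510 kg/m³
d_R = 1.26 × 6370 km × (5510/3920)^(1/3)
    = 8990 km

8990 km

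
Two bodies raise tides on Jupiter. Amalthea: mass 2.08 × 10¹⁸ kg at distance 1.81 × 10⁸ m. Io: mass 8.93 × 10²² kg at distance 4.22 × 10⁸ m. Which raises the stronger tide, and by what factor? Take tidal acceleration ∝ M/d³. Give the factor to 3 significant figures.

Io, by a factor of ≈ 3390

The tide-raising term goes as M/d³ (the gradient of a 1/d² field).
Amalthea: (2.08 × 10¹⁸) / (1.81 × 10⁸)³ = 3.508 × 10⁻⁷
Io: (8.93 × 10²²) / (4.22 × 10⁸)³ = 1.188 × 10⁻³
Ratio (larger/smaller) = 3390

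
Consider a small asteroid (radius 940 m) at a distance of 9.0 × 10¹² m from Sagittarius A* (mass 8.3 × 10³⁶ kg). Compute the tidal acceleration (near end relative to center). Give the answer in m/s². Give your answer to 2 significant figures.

1.4 × 10⁻⁹ m/s²

The tidal stretch is the gradient of GM/d² times the body's extent r, hence the 1/d³ dependence.
Δa = 2GMr/d³
   = 2 × (6.674 × 10⁻¹¹) × (8.3 × 10³⁶) × (940) / (9.0 × 10¹²)³
   = 1.4 × 10⁻⁹ m/s²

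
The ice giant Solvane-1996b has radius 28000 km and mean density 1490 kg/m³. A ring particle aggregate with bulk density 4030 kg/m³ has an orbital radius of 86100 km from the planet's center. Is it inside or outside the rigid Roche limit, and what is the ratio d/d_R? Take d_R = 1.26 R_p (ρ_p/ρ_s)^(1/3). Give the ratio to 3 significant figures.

d_R = 1.26 × (28000 km) × (1490/4030)^(1/3) = 25320 km
d/d_R = (86100) / (25320) = 3.40
Since d/d_R > 1, the body is outside the Roche limit.

outside; d/d_R ≈ 3.40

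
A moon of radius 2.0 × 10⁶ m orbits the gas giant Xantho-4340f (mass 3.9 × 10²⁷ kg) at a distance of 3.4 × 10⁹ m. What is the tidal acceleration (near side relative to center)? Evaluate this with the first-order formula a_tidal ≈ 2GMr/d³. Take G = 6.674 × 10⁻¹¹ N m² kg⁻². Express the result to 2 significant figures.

2.6 × 10⁻⁵ m/s²

Δg = 2GMr/d³
   = 2 × (6.674 × 10⁻¹¹) × (3.9 × 10²⁷) × (2.0 × 10⁶) / (3.4 × 10⁹)³
   = 2.6 × 10⁻⁵ m/s²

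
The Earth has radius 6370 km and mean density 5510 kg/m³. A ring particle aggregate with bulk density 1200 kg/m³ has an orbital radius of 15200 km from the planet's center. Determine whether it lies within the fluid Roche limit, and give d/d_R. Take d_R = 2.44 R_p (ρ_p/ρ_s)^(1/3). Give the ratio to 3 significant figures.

inside; d/d_R ≈ 0.588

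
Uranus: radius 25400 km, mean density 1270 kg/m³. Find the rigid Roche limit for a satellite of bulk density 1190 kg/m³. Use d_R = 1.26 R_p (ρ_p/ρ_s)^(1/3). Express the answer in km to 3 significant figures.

d_R = 1.26 × 25400 km × (1270/1190)^(1/3)
    = 32700 km

32700 km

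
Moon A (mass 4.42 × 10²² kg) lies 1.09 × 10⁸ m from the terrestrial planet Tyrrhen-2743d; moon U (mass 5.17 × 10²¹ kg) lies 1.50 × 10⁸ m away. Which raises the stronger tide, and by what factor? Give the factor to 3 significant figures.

Moon A, by a factor of ≈ 22.3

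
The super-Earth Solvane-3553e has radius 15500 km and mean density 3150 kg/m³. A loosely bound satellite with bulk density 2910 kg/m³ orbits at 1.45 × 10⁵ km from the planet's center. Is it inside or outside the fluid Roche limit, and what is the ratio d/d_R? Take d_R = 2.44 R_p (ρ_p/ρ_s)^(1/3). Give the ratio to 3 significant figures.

outside; d/d_R ≈ 3.73

d_R = 2.44 × (15500 km) × (3150/2910)^(1/3) = 38830 km
d/d_R = (1.45 × 10⁵) / (38830) = 3.73
Since d/d_R > 1, the body is outside the Roche limit.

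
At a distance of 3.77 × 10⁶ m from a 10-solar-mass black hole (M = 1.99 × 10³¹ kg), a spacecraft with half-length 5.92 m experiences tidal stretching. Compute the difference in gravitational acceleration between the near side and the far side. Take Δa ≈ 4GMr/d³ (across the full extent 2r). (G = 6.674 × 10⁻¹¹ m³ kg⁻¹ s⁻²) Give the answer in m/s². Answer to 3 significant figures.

5.87 × 10² m/s²

Δg = 4GMr/d³
   = 4 × (6.674 × 10⁻¹¹) × (1.99 × 10³¹) × (5.92) / (3.77 × 10⁶)³
   = 5.87 × 10² m/s²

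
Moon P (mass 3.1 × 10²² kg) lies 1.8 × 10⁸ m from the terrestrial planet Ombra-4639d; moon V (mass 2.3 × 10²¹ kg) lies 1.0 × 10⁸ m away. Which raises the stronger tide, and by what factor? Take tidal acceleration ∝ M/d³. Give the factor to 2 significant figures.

Tidal stretch scales as M/d³; compute that for each body.
Moon P: (3.1 × 10²²) / (1.8 × 10⁸)³ = 5.316 × 10⁻³
Moon V: (2.3 × 10²¹) / (1.0 × 10⁸)³ = 2.300 × 10⁻³
Ratio (larger/smaller) = 2.3

Moon P, by a factor of ≈ 2.3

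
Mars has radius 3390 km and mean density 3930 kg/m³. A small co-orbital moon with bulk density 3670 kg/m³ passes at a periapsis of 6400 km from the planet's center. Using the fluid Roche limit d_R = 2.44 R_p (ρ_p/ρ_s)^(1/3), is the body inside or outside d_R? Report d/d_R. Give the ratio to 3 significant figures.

d_R = 2.44 × (3390 km) × (3930/3670)^(1/3) = 8462 km
d/d_R = (6400) / (8462) = 0.756
Since d/d_R < 1, the body is inside the Roche limit.

inside; d/d_R ≈ 0.756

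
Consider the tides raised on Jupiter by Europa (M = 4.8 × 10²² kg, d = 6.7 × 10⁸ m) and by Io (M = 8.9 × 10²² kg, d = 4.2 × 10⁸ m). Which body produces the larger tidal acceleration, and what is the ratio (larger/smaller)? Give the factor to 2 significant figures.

Tidal acceleration ∝ M/d³, so compare M/d³ for each.
Europa: (4.8 × 10²²) / (6.7 × 10⁸)³ = 1.596 × 10⁻⁴
Io: (8.9 × 10²²) / (4.2 × 10⁸)³ = 1.201 × 10⁻³
Ratio (larger/smaller) = 7.5

Io, by a factor of ≈ 7.5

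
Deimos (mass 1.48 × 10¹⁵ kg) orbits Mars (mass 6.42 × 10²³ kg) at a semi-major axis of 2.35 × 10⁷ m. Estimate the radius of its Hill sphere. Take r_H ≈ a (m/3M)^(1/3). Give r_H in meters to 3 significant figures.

r_H ≈ a (m/3M)^(1/3)
    = (2.35 × 10⁷) × (1.48 × 10¹⁵ / (3 × 6.42 × 10²³))^(1/3)
    = 2.15 × 10⁴ m

2.15 × 10⁴ m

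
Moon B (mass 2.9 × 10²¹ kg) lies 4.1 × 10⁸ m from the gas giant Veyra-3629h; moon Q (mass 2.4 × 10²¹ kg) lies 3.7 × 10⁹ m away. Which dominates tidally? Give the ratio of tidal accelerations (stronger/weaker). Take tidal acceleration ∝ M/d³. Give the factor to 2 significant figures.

Tidal acceleration ∝ M/d³, so compare M/d³ for each.
Moon B: (2.9 × 10²¹) / (4.1 × 10⁸)³ = 4.208 × 10⁻⁵
Moon Q: (2.4 × 10²¹) / (3.7 × 10⁹)³ = 4.738 × 10⁻⁸
Ratio (larger/smaller) = 890

Moon B, by a factor of ≈ 890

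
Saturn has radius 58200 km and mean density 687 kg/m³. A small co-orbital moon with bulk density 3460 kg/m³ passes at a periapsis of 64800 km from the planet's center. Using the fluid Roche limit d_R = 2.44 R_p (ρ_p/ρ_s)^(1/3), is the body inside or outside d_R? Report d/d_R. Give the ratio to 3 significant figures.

inside; d/d_R ≈ 0.782

d_R = 2.44 × (58200 km) × (687/3460)^(1/3) = 82850 km
d/d_R = (64800) / (82850) = 0.782
Since d/d_R < 1, the body is inside the Roche limit.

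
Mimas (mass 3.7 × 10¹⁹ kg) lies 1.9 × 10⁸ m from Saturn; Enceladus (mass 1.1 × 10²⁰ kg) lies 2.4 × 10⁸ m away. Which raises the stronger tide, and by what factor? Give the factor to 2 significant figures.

Enceladus, by a factor of ≈ 1.5

The tide-raising term goes as M/d³ (the gradient of a 1/d² field).
Mimas: (3.7 × 10¹⁹) / (1.9 × 10⁸)³ = 5.394 × 10⁻⁶
Enceladus: (1.1 × 10²⁰) / (2.4 × 10⁸)³ = 7.957 × 10⁻⁶
Ratio (larger/smaller) = 1.5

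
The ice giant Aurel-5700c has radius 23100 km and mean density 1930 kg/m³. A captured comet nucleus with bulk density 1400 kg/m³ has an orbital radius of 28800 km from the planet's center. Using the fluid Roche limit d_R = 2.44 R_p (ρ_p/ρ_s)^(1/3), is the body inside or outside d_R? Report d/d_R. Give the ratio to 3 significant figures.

d_R = 2.44 × (23100 km) × (1930/1400)^(1/3) = 62730 km
d/d_R = (28800) / (62730) = 0.459
Since d/d_R < 1, the body is inside the Roche limit.

inside; d/d_R ≈ 0.459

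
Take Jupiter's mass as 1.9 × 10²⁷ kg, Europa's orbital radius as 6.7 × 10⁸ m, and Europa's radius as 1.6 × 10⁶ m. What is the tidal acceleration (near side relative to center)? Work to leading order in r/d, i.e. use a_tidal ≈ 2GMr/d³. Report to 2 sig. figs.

Δg = 2GMr/d³
   = 2 × (6.674 × 10⁻¹¹) × (1.9 × 10²⁷) × (1.6 × 10⁶) / (6.7 × 10⁸)³
   = 1.3 × 10⁻³ m/s²

1.3 × 10⁻³ m/s²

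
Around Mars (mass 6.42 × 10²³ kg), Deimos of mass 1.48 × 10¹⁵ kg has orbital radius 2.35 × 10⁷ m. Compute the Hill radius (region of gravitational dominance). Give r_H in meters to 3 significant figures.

r_H ≈ a (m/3M)^(1/3)
    = (2.35 × 10⁷) × (1.48 × 10¹⁵ / (3 × 6.42 × 10²³))^(1/3)
    = 2.15 × 10⁴ m

2.15 × 10⁴ m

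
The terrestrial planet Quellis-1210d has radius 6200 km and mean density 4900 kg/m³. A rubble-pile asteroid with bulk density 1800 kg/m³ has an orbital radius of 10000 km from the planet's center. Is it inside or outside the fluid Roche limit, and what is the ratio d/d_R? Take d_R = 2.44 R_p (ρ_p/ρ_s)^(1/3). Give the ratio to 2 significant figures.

inside; d/d_R ≈ 0.47

d_R = 2.44 × (6200 km) × (4900/1800)^(1/3) = 21120 km
d/d_R = (10000) / (21120) = 0.47
Since d/d_R < 1, the body is inside the Roche limit.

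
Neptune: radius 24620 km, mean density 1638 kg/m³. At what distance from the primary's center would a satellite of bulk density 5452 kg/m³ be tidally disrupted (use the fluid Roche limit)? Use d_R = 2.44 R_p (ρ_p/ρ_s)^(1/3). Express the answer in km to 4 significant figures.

40230 km

d_R = 2.44 × 24620 km × (1638/5452)^(1/3)
    = 40230 km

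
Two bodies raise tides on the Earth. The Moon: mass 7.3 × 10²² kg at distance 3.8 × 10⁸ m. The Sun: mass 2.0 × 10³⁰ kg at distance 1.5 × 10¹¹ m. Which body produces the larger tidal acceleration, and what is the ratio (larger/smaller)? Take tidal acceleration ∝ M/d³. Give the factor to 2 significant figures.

The Moon, by a factor of ≈ 2.2

The tide-raising term goes as M/d³ (the gradient of a 1/d² field).
The Moon: (7.3 × 10²²) / (3.8 × 10⁸)³ = 1.330 × 10⁻³
The Sun: (2.0 × 10³⁰) / (1.5 × 10¹¹)³ = 5.926 × 10⁻⁴
Ratio (larger/smaller) = 2.2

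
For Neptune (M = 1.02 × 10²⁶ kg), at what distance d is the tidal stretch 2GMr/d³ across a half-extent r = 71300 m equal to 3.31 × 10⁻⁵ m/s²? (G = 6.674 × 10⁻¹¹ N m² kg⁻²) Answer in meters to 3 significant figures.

3.08 × 10⁸ m

2GMr/d³ = a_tidal  ⇒  d = (2GMr / a_tidal)^(1/3)
d = (2 × 6.674×10⁻¹¹ × (1.02 × 10²⁶) × (71300) / (3.31 × 10⁻⁵))^(1/3)
  = 3.08 × 10⁸ m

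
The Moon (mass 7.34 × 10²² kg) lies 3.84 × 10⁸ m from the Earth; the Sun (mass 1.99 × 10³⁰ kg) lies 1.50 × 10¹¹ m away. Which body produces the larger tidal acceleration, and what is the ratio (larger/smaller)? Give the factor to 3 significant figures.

Compare M/d³ for the two perturbers:
The Moon: (7.34 × 10²²) / (3.84 × 10⁸)³ = 1.296 × 10⁻³
The Sun: (1.99 × 10³⁰) / (1.50 × 10¹¹)³ = 5.896 × 10⁻⁴
Ratio (larger/smaller) = 2.20

The Moon, by a factor of ≈ 2.20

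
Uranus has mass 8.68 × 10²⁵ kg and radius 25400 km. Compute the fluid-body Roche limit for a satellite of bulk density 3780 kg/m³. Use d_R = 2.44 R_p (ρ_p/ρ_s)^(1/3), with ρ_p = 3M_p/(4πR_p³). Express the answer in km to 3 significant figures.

ρ_p = 3M_p/(4πR_p³) = 3 × (8.68 × 10²⁵) / (4π × (2.54 × 10⁷ m)³) = 1260 kg/m³
d_R = 2.44 × 25400 km × (1260/3780)^(1/3)
    = 43000 km

43000 km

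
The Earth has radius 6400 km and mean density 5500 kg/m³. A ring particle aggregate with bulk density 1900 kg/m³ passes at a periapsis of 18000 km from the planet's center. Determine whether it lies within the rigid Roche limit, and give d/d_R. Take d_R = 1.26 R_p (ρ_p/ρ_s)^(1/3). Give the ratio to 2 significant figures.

outside; d/d_R ≈ 1.6

d_R = 1.26 × (6400 km) × (5500/1900)^(1/3) = 11490 km
d/d_R = (18000) / (11490) = 1.6
Since d/d_R > 1, the body is outside the Roche limit.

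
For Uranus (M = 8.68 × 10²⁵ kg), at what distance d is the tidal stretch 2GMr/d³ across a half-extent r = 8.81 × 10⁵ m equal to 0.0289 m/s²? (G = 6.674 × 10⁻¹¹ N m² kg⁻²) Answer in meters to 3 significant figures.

7.07 × 10⁷ m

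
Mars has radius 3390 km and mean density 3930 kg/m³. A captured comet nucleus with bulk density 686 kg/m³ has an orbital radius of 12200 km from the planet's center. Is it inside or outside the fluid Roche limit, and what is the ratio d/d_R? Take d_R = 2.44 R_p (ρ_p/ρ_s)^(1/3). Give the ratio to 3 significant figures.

inside; d/d_R ≈ 0.824

d_R = 2.44 × (3390 km) × (3930/686)^(1/3) = 14800 km
d/d_R = (12200) / (14800) = 0.824
Since d/d_R < 1, the body is inside the Roche limit.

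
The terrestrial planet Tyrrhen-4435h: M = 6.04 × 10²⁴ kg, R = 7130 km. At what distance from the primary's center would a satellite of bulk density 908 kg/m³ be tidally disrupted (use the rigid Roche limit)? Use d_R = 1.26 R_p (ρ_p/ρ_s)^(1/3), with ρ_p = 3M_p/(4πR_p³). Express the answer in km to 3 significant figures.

14700 km

ρ_p = 3M_p/(4πR_p³) = 3 × (6.04 × 10²⁴) / (4π × (7.13 × 10⁶ m)³) = 3980 kg/m³
d_R = 1.26 × 7130 km × (3980/908)^(1/3)
    = 14700 km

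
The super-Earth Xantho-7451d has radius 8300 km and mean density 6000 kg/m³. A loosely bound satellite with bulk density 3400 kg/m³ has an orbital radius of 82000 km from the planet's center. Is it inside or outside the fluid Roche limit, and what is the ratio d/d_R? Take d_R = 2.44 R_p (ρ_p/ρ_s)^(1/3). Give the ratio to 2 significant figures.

outside; d/d_R ≈ 3.4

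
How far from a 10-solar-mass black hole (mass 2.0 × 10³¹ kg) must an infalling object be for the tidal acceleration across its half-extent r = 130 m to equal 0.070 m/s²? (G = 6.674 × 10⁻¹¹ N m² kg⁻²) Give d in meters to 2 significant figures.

1.7 × 10⁸ m

2GMr/d³ = a_tidal  ⇒  d = (2GMr / a_tidal)^(1/3)
d = (2 × 6.674×10⁻¹¹ × (2.0 × 10³¹) × (130) / (0.070))^(1/3)
  = 1.7 × 10⁸ m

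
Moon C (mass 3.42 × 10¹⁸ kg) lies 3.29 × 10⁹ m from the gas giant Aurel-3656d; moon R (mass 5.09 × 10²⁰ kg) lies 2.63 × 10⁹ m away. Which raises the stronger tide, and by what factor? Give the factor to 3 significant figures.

The tide-raising term goes as M/d³ (the gradient of a 1/d² field).
Moon C: (3.42 × 10¹⁸) / (3.29 × 10⁹)³ = 9.604 × 10⁻¹¹
Moon R: (5.09 × 10²⁰) / (2.63 × 10⁹)³ = 2.798 × 10⁻⁸
Ratio (larger/smaller) = 291

Moon R, by a factor of ≈ 291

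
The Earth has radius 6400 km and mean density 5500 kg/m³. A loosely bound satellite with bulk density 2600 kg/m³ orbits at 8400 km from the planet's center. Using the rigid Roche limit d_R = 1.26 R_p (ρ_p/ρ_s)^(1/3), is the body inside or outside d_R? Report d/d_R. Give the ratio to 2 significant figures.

d_R = 1.26 × (6400 km) × (5500/2600)^(1/3) = 10350 km
d/d_R = (8400) / (10350) = 0.81
Since d/d_R < 1, the body is inside the Roche limit.

inside; d/d_R ≈ 0.81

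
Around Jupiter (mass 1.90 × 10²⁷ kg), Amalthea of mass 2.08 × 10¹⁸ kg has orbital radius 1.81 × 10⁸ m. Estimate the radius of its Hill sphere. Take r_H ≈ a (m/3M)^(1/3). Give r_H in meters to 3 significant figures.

r_H ≈ a (m/3M)^(1/3)
    = (1.81 × 10⁸) × (2.08 × 10¹⁸ / (3 × 1.90 × 10²⁷))^(1/3)
    = 1.29 × 10⁵ m

1.29 × 10⁵ m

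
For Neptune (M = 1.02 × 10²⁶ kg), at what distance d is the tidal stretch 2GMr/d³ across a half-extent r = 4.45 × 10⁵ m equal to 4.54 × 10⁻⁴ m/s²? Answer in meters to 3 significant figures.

2.37 × 10⁸ m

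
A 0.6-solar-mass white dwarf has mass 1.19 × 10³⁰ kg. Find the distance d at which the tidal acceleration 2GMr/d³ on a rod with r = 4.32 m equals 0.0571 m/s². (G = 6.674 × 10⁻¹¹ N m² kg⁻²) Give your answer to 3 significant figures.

2.29 × 10⁷ m

2GMr/d³ = a_tidal  ⇒  d = (2GMr / a_tidal)^(1/3)
d = (2 × 6.674×10⁻¹¹ × (1.19 × 10³⁰) × (4.32) / (0.0571))^(1/3)
  = 2.29 × 10⁷ m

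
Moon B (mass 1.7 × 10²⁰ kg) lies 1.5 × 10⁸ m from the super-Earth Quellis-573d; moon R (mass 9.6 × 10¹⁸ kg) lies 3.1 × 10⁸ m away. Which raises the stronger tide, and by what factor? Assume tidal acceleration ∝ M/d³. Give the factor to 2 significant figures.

Moon B, by a factor of ≈ 160

Tidal acceleration ∝ M/d³, so compare M/d³ for each.
Moon B: (1.7 × 10²⁰) / (1.5 × 10⁸)³ = 5.037 × 10⁻⁵
Moon R: (9.6 × 10¹⁸) / (3.1 × 10⁸)³ = 3.222 × 10⁻⁷
Ratio (larger/smaller) = 160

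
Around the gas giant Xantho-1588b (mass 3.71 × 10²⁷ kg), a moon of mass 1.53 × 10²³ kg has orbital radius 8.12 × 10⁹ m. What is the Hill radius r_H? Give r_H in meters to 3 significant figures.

r_H ≈ a (m/3M)^(1/3)
    = (8.12 × 10⁹) × (1.53 × 10²³ / (3 × 3.71 × 10²⁷))^(1/3)
    = 1.95 × 10⁸ m

1.95 × 10⁸ m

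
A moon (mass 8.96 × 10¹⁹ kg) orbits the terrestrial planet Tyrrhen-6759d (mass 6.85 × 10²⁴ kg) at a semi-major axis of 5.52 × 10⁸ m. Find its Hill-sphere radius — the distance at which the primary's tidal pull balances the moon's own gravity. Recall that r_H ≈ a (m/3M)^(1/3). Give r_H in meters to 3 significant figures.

9.02 × 10⁶ m

r_H ≈ a (m/3M)^(1/3)
    = (5.52 × 10⁸) × (8.96 × 10¹⁹ / (3 × 6.85 × 10²⁴))^(1/3)
    = 9.02 × 10⁶ m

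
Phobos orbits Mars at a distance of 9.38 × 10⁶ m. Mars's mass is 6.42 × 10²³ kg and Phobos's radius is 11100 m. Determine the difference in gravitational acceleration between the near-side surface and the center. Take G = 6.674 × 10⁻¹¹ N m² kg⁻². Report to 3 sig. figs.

1.15 × 10⁻³ m/s²

Δg = 2GMr/d³
   = 2 × (6.674 × 10⁻¹¹) × (6.42 × 10²³) × (11100) / (9.38 × 10⁶)³
   = 1.15 × 10⁻³ m/s²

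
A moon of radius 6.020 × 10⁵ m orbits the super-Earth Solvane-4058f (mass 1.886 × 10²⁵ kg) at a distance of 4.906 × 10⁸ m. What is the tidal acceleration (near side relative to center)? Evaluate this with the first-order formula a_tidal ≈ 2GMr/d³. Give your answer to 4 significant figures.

1.283 × 10⁻⁵ m/s²

Since r ≪ d, expand the inverse-square field across one radius to get the leading 2GMr/d³ term.
Δa = 2GMr/d³
   = 2 × (6.674 × 10⁻¹¹) × (1.886 × 10²⁵) × (6.020 × 10⁵) / (4.906 × 10⁸)³
   = 1.283 × 10⁻⁵ m/s²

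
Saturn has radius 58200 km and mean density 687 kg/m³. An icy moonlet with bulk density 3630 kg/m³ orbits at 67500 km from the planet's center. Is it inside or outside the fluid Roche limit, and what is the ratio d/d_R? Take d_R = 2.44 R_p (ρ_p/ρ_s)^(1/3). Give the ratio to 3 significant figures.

d_R = 2.44 × (58200 km) × (687/3630)^(1/3) = 81530 km
d/d_R = (67500) / (81530) = 0.828
Since d/d_R < 1, the body is inside the Roche limit.

inside; d/d_R ≈ 0.828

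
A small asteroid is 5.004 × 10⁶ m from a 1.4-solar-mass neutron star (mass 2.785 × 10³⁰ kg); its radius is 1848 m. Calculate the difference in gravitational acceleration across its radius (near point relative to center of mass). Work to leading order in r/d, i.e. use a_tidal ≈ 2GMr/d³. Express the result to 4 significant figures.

5.483 × 10³ m/s²

Differencing GM/(d−r)² and GM/d² to first order in r/d gives 2GMr/d³.
a_tidal = 2GMr/d³
        = 2 × (6.674 × 10⁻¹¹) × (2.785 × 10³⁰) × (1848) / (5.004 × 10⁶)³
        = 5.483 × 10³ m/s²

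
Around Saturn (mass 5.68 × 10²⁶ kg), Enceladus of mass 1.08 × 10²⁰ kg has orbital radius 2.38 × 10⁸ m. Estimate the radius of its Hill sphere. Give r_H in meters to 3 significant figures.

9.49 × 10⁵ m

r_H ≈ a (m/3M)^(1/3)
    = (2.38 × 10⁸) × (1.08 × 10²⁰ / (3 × 5.68 × 10²⁶))^(1/3)
    = 9.49 × 10⁵ m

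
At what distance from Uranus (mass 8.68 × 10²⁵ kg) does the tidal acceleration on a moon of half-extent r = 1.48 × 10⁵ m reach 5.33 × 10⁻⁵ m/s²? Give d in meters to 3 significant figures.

3.18 × 10⁸ m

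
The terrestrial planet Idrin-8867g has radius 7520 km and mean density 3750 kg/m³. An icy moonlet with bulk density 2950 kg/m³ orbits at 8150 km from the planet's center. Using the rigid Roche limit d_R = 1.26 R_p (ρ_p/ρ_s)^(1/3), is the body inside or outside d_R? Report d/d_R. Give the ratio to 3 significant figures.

d_R = 1.26 × (7520 km) × (3750/2950)^(1/3) = 10260 km
d/d_R = (8150) / (10260) = 0.794
Since d/d_R < 1, the body is inside the Roche limit.

inside; d/d_R ≈ 0.794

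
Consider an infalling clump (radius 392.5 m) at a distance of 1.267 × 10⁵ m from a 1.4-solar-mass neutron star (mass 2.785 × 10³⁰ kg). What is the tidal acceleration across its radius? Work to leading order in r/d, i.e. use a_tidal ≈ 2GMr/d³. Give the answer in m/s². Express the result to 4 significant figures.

a_tidal = 2GMr/d³
        = 2 × (6.674 × 10⁻¹¹) × (2.785 × 10³⁰) × (392.5) / (1.267 × 10⁵)³
        = 7.174 × 10⁷ m/s²

7.174 × 10⁷ m/s²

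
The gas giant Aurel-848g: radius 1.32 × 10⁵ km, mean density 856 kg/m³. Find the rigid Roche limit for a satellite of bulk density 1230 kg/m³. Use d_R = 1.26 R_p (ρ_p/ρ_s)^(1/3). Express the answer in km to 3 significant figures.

d_R = 1.26 × 1.32 × 10⁵ km × (856/1230)^(1/3)
    = 1.47 × 10⁵ km

1.47 × 10⁵ km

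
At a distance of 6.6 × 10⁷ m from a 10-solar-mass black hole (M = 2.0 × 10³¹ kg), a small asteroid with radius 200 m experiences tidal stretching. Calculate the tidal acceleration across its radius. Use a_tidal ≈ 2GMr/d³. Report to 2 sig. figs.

1.9 m/s²

Differencing GM/(d−r)² and GM/d² to first order in r/d gives 2GMr/d³.
a_tidal = 2GMr/d³
        = 2 × (6.674 × 10⁻¹¹) × (2.0 × 10³¹) × (200) / (6.6 × 10⁷)³
        = 1.9 m/s²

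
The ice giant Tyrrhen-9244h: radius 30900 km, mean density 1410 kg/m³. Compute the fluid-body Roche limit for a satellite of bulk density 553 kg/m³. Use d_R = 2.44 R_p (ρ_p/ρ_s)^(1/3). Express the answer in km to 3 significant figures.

1.03 × 10⁵ km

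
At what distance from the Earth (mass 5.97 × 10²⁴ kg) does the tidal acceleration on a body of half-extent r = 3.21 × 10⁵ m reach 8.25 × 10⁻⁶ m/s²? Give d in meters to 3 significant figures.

3.14 × 10⁸ m

2GMr/d³ = a_tidal  ⇒  d = (2GMr / a_tidal)^(1/3)
d = (2 × 6.674×10⁻¹¹ × (5.97 × 10²⁴) × (3.21 × 10⁵) / (8.25 × 10⁻⁶))^(1/3)
  = 3.14 × 10⁸ m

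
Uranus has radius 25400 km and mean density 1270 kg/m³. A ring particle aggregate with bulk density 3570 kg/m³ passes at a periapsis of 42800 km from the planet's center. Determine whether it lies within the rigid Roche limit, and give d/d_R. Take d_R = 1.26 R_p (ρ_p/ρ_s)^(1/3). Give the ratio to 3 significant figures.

d_R = 1.26 × (25400 km) × (1270/3570)^(1/3) = 22680 km
d/d_R = (42800) / (22680) = 1.89
Since d/d_R > 1, the body is outside the Roche limit.

outside; d/d_R ≈ 1.89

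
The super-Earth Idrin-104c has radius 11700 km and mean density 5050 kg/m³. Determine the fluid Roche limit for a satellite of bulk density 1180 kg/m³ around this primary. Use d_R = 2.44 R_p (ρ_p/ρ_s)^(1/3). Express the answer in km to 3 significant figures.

46300 km

d_R = 2.44 × 11700 km × (5050/1180)^(1/3)
    = 46300 km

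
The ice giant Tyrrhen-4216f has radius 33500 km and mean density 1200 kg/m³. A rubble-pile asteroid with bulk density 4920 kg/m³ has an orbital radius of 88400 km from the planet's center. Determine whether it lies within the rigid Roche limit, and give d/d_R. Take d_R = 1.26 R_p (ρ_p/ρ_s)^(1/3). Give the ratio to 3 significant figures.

outside; d/d_R ≈ 3.35

d_R = 1.26 × (33500 km) × (1200/4920)^(1/3) = 26370 km
d/d_R = (88400) / (26370) = 3.35
Since d/d_R > 1, the body is outside the Roche limit.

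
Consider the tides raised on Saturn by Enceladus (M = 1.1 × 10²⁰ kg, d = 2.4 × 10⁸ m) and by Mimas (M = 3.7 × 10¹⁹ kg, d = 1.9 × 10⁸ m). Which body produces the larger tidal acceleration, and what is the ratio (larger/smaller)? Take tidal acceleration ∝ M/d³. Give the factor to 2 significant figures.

Enceladus, by a factor of ≈ 1.5

The tide-raising term goes as M/d³ (the gradient of a 1/d² field).
Enceladus: (1.1 × 10²⁰) / (2.4 × 10⁸)³ = 7.957 × 10⁻⁶
Mimas: (3.7 × 10¹⁹) / (1.9 × 10⁸)³ = 5.394 × 10⁻⁶
Ratio (larger/smaller) = 1.5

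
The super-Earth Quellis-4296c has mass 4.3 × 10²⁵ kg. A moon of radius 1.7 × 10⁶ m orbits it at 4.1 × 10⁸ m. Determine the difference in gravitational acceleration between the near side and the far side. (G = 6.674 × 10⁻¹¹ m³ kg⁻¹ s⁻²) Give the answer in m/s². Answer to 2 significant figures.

Δa = 4GMr/d³
   = 4 × (6.674 × 10⁻¹¹) × (4.3 × 10²⁵) × (1.7 × 10⁶) / (4.1 × 10⁸)³
   = 2.8 × 10⁻⁴ m/s²

2.8 × 10⁻⁴ m/s²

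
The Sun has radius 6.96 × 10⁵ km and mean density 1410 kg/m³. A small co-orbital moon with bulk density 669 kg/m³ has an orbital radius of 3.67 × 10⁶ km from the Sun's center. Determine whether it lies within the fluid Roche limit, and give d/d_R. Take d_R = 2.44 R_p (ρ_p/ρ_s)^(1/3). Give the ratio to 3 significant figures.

d_R = 2.44 × (6.96 × 10⁵ km) × (1410/669)^(1/3) = 2.177 × 10⁶ km
d/d_R = (3.67 × 10⁶) / (2.177 × 10⁶) = 1.69
Since d/d_R > 1, the body is outside the Roche limit.

outside; d/d_R ≈ 1.69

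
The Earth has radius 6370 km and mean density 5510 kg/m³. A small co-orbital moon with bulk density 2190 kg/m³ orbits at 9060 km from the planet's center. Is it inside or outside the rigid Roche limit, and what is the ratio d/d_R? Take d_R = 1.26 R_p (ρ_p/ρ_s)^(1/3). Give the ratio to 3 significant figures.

d_R = 1.26 × (6370 km) × (5510/2190)^(1/3) = 10920 km
d/d_R = (9060) / (10920) = 0.830
Since d/d_R < 1, the body is inside the Roche limit.

inside; d/d_R ≈ 0.830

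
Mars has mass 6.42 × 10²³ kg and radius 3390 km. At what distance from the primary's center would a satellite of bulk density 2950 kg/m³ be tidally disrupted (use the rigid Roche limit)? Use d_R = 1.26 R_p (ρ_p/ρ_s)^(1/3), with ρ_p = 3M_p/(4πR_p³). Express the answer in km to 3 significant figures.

ρ_p = 3M_p/(4πR_p³) = 3 × (6.42 × 10²³) / (4π × (3.39 × 10⁶ m)³) = 3930 kg/m³
d_R = 1.26 × 3390 km × (3930/2950)^(1/3)
    = 4700 km

4700 km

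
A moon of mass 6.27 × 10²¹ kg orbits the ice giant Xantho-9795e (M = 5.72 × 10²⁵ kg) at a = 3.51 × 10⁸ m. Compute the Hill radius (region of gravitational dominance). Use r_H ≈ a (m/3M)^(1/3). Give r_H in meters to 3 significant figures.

r_H ≈ a (m/3M)^(1/3)
    = (3.51 × 10⁸) × (6.27 × 10²¹ / (3 × 5.72 × 10²⁵))^(1/3)
    = 1.16 × 10⁷ m

1.16 × 10⁷ m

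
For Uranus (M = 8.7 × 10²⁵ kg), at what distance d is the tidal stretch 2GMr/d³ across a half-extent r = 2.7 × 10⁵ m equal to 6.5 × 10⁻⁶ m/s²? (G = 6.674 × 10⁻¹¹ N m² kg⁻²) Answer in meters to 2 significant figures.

7.8 × 10⁸ m

2GMr/d³ = a_tidal  ⇒  d = (2GMr / a_tidal)^(1/3)
d = (2 × 6.674×10⁻¹¹ × (8.7 × 10²⁵) × (2.7 × 10⁵) / (6.5 × 10⁻⁶))^(1/3)
  = 7.8 × 10⁸ m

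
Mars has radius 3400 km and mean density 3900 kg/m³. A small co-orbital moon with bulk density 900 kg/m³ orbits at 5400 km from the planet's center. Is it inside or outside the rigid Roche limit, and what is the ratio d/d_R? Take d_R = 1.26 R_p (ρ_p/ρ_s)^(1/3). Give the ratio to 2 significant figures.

inside; d/d_R ≈ 0.77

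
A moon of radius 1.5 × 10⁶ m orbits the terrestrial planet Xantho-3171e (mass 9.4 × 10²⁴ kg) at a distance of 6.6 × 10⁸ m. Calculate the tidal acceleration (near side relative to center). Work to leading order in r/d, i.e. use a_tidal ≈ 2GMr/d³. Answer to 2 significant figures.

6.5 × 10⁻⁶ m/s²

a_tidal = 2GMr/d³
        = 2 × (6.674 × 10⁻¹¹) × (9.4 × 10²⁴) × (1.5 × 10⁶) / (6.6 × 10⁸)³
        = 6.5 × 10⁻⁶ m/s²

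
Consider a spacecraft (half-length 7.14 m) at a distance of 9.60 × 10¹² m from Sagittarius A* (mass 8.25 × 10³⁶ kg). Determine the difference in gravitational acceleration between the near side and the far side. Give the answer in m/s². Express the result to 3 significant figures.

1.78 × 10⁻¹¹ m/s²

The field gradient is 2GM/d³; across the full diameter 2r the difference is 4GMr/d³.
Δg = 4GMr/d³
   = 4 × (6.674 × 10⁻¹¹) × (8.25 × 10³⁶) × (7.14) / (9.60 × 10¹²)³
   = 1.78 × 10⁻¹¹ m/s²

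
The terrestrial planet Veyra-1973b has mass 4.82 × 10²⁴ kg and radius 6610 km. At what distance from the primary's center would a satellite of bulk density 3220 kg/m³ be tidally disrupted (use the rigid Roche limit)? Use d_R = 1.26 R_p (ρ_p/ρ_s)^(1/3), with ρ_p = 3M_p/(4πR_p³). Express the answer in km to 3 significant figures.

ρ_p = 3M_p/(4πR_p³) = 3 × (4.82 × 10²⁴) / (4π × (6.61 × 10⁶ m)³) = 3980 kg/m³
d_R = 1.26 × 6610 km × (3980/3220)^(1/3)
    = 8940 km

8940 km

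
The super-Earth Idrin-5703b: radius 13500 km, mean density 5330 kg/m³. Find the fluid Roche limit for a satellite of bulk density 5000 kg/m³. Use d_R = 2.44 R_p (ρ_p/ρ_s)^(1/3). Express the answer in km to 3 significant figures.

d_R = 2.44 × 13500 km × (5330/5000)^(1/3)
    = 33600 km

33600 km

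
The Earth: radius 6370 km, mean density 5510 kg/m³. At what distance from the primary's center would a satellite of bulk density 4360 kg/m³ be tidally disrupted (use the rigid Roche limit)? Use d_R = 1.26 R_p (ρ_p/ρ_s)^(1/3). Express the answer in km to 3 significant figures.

d_R = 1.26 × 6370 km × (5510/4360)^(1/3)
    = 8680 km

8680 km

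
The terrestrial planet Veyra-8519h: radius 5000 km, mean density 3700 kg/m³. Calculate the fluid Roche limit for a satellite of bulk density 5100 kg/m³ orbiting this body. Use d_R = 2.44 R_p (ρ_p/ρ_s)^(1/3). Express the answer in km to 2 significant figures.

11000 km

d_R = 2.44 × 5000 km × (3700/5100)^(1/3)
    = 11000 km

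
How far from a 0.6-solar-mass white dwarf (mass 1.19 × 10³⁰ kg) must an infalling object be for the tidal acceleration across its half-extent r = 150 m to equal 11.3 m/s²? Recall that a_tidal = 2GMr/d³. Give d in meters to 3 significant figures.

2GMr/d³ = a_tidal  ⇒  d = (2GMr / a_tidal)^(1/3)
d = (2 × 6.674×10⁻¹¹ × (1.19 × 10³⁰) × (150) / (11.3))^(1/3)
  = 1.28 × 10⁷ m

1.28 × 10⁷ m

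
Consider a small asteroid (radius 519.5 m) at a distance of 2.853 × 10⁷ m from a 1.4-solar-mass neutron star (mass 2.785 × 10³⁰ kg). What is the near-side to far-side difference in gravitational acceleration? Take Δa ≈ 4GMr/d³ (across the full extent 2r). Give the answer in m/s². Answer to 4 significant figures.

1.663 × 10¹ m/s²

Δa = 4GMr/d³
   = 4 × (6.674 × 10⁻¹¹) × (2.785 × 10³⁰) × (519.5) / (2.853 × 10⁷)³
   = 1.663 × 10¹ m/s²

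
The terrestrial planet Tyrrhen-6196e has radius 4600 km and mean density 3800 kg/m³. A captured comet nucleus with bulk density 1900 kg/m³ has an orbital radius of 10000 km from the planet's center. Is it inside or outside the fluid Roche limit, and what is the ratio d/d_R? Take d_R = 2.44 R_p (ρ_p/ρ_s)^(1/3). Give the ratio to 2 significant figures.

inside; d/d_R ≈ 0.71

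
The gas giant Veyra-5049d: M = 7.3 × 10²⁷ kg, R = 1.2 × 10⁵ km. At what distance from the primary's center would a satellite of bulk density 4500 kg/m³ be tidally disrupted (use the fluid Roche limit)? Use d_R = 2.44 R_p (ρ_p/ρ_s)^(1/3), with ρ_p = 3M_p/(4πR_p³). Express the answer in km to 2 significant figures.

1.8 × 10⁵ km

ρ_p = 3M_p/(4πR_p³) = 3 × (7.3 × 10²⁷) / (4π × (1.2 × 10⁸ m)³) = 1000 kg/m³
d_R = 2.44 × 1.2 × 10⁵ km × (1000/4500)^(1/3)
    = 1.8 × 10⁵ km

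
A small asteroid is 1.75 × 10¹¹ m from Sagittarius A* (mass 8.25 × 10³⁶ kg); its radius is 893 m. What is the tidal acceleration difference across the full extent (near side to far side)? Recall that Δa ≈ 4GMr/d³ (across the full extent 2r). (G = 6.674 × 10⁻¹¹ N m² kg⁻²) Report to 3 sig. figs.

Δa = 4GMr/d³
   = 4 × (6.674 × 10⁻¹¹) × (8.25 × 10³⁶) × (893) / (1.75 × 10¹¹)³
   = 3.67 × 10⁻⁴ m/s²

3.67 × 10⁻⁴ m/s²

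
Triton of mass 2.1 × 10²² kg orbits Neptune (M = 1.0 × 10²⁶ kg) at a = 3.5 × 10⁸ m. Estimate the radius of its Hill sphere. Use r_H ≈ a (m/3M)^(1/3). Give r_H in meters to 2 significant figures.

1.4 × 10⁷ m

r_H ≈ a (m/3M)^(1/3)
    = (3.5 × 10⁸) × (2.1 × 10²² / (3 × 1.0 × 10²⁶))^(1/3)
    = 1.4 × 10⁷ m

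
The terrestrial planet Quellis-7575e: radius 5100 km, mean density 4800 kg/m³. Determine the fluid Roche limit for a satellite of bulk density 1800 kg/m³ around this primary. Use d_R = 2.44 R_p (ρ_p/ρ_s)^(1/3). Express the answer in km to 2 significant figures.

17000 km

d_R = 2.44 × 5100 km × (4800/1800)^(1/3)
    = 17000 km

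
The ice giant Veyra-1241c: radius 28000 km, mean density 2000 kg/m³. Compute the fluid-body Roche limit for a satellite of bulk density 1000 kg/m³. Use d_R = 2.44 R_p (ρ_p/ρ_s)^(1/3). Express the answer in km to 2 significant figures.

86000 km

d_R = 2.44 × 28000 km × (2000/1000)^(1/3)
    = 86000 km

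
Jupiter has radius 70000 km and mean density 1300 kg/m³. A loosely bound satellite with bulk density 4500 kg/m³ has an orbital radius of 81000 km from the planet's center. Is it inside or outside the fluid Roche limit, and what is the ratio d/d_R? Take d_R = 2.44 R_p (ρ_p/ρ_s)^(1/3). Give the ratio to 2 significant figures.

inside; d/d_R ≈ 0.72

d_R = 2.44 × (70000 km) × (1300/4500)^(1/3) = 1.129 × 10⁵ km
d/d_R = (81000) / (1.129 × 10⁵) = 0.72
Since d/d_R < 1, the body is inside the Roche limit.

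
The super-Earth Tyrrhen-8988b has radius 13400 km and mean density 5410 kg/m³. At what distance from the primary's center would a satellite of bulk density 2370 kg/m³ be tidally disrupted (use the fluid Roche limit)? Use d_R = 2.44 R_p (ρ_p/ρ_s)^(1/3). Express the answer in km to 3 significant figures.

d_R = 2.44 × 13400 km × (5410/2370)^(1/3)
    = 43100 km

43100 km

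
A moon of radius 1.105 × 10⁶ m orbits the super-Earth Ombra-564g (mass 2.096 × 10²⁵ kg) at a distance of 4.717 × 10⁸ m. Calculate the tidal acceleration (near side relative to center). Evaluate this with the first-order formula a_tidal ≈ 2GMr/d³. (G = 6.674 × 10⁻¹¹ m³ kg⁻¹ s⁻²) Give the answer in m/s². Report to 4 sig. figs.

2.946 × 10⁻⁵ m/s²

Since r ≪ d, expand the inverse-square field across one radius to get the leading 2GMr/d³ term.
Δa = 2GMr/d³
   = 2 × (6.674 × 10⁻¹¹) × (2.096 × 10²⁵) × (1.105 × 10⁶) / (4.717 × 10⁸)³
   = 2.946 × 10⁻⁵ m/s²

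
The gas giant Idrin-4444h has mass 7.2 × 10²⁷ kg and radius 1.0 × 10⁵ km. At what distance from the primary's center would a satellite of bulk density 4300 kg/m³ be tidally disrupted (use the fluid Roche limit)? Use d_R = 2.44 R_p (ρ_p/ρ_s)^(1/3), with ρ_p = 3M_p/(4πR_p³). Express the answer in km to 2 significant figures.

ρ_p = 3M_p/(4πR_p³) = 3 × (7.2 × 10²⁷) / (4π × (1.0 × 10⁸ m)³) = 1700 kg/m³
d_R = 2.44 × 1.0 × 10⁵ km × (1700/4300)^(1/3)
    = 1.8 × 10⁵ km

1.8 × 10⁵ km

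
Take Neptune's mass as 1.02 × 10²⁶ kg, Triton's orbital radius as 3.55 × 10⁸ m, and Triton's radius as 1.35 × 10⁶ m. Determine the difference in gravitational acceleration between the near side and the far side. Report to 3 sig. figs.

Δg = 4GMr/d³
   = 4 × (6.674 × 10⁻¹¹) × (1.02 × 10²⁶) × (1.35 × 10⁶) / (3.55 × 10⁸)³
   = 8.22 × 10⁻⁴ m/s²

8.22 × 10⁻⁴ m/s²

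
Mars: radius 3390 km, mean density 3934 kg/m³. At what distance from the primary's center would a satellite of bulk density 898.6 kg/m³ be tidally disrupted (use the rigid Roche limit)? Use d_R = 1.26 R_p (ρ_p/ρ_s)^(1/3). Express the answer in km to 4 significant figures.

6988 km

d_R = 1.26 × 3390 km × (3934/898.6)^(1/3)
    = 6988 km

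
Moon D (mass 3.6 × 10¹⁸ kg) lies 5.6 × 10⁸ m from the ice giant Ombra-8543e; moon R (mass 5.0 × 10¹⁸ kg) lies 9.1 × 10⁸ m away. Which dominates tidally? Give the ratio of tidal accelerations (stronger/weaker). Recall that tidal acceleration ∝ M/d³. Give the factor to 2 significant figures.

Moon D, by a factor of ≈ 3.1

Compare M/d³ for the two perturbers:
Moon D: (3.6 × 10¹⁸) / (5.6 × 10⁸)³ = 2.050 × 10⁻⁸
Moon R: (5.0 × 10¹⁸) / (9.1 × 10⁸)³ = 6.635 × 10⁻⁹
Ratio (larger/smaller) = 3.1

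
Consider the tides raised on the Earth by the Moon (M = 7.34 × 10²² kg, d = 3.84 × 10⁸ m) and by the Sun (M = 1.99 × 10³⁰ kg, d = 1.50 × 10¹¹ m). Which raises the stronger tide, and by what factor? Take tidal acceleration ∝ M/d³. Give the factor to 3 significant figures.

The Moon, by a factor of ≈ 2.20

Tidal stretch scales as M/d³; compute that for each body.
The Moon: (7.34 × 10²²) / (3.84 × 10⁸)³ = 1.296 × 10⁻³
The Sun: (1.99 × 10³⁰) / (1.50 × 10¹¹)³ = 5.896 × 10⁻⁴
Ratio (larger/smaller) = 2.20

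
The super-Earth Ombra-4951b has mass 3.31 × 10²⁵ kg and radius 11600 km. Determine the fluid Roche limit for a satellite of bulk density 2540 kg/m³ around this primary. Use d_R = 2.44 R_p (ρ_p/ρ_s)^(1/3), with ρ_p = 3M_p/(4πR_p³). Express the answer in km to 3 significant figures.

ρ_p = 3M_p/(4πR_p³) = 3 × (3.31 × 10²⁵) / (4π × (1.16 × 10⁷ m)³) = 5060 kg/m³
d_R = 2.44 × 11600 km × (5060/2540)^(1/3)
    = 35600 km

35600 km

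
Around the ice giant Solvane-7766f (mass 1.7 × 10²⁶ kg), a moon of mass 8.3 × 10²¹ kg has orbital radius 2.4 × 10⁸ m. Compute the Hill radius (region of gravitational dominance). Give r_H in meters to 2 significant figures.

r_H ≈ a (m/3M)^(1/3)
    = (2.4 × 10⁸) × (8.3 × 10²¹ / (3 × 1.7 × 10²⁶))^(1/3)
    = 6.1 × 10⁶ m

6.1 × 10⁶ m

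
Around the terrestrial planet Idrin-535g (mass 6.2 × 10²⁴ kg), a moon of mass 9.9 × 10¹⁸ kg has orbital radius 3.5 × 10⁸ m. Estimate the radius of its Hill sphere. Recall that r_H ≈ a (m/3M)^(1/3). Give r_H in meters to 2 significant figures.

2.8 × 10⁶ m

r_H ≈ a (m/3M)^(1/3)
    = (3.5 × 10⁸) × (9.9 × 10¹⁸ / (3 × 6.2 × 10²⁴))^(1/3)
    = 2.8 × 10⁶ m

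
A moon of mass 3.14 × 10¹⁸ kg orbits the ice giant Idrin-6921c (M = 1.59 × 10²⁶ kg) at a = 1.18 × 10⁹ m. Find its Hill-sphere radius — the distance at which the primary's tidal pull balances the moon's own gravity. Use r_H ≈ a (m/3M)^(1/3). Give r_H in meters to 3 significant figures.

r_H ≈ a (m/3M)^(1/3)
    = (1.18 × 10⁹) × (3.14 × 10¹⁸ / (3 × 1.59 × 10²⁶))^(1/3)
    = 2.21 × 10⁶ m

2.21 × 10⁶ m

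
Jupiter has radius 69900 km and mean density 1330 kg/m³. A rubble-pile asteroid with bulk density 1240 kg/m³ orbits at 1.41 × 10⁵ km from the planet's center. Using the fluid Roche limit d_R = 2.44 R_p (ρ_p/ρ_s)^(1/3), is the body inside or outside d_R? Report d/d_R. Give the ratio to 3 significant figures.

inside; d/d_R ≈ 0.808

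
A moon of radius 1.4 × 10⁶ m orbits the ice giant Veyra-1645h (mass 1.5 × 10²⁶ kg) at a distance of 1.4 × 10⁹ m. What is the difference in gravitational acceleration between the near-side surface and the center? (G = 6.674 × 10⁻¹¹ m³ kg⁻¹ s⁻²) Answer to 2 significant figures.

The tidal stretch is the gradient of GM/d² times the body's extent r, hence the 1/d³ dependence.
a_tidal = 2GMr/d³
        = 2 × (6.674 × 10⁻¹¹) × (1.5 × 10²⁶) × (1.4 × 10⁶) / (1.4 × 10⁹)³
        = 1.0 × 10⁻⁵ m/s²

1.0 × 10⁻⁵ m/s²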